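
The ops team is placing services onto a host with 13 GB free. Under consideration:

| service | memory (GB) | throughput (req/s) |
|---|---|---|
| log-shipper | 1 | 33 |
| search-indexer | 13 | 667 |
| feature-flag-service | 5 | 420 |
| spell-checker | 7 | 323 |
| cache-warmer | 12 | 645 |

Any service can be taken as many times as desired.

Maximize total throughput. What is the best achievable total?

Taking 3×log-shipper + 2×feature-flag-service: 13 GB used, 939 in throughput.
Nothing else within 13 GB beats 939.

939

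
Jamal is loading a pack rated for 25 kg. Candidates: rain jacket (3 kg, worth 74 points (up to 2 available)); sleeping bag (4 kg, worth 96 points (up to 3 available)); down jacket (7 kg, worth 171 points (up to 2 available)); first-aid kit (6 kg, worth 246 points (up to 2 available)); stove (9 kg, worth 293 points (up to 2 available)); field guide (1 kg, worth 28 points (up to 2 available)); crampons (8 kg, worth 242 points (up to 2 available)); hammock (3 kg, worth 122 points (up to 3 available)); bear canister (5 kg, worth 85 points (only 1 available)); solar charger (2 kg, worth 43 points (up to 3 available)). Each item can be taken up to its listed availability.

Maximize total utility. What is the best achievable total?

960

By utility per kg: first-aid kit 41.00, hammock 40.67, stove 32.56, crampons 30.25 lead.
Greedy by ratio would take 2×first-aid kit + 2×field guide + 3×hammock + solar charger: 25 kg used, total 957.
Dropping field guide and solar charger frees 3 kg; slotting in rain jacket (3 kg) lifts the total to 960 at 25 kg.
Every other selection either busts 25 kg or exceeds an availability limit or fails to beat 960.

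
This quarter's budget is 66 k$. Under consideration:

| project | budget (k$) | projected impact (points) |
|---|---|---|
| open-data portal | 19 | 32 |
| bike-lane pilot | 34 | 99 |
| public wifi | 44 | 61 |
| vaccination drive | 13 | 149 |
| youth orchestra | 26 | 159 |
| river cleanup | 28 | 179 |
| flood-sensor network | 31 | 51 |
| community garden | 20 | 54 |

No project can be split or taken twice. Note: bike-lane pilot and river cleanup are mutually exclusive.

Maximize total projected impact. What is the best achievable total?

By projected impact per k$: vaccination drive 11.46, river cleanup 6.39, youth orchestra 6.12 lead.
Taking vaccination drive + river cleanup + community garden: 61 k$ used, 382 in projected impact.
The closest alternative, vaccination drive + youth orchestra + community garden, reaches only 362.

382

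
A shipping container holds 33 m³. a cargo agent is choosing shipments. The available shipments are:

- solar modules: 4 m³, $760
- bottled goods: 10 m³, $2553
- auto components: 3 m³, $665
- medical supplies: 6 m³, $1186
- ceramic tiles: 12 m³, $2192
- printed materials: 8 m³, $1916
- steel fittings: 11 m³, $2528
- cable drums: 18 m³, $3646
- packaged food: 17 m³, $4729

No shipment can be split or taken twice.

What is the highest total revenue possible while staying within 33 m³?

8468

Greedy by ratio would take bottled goods + auto components + packaged food: 30 m³ used, total 7947.
Dropping auto components frees 3 m³; slotting in medical supplies (6 m³) lifts the total to 8468 at 33 m³.
Next best is solar modules + auto components + printed materials + packaged food at 8070 (32 m³) — short by 398.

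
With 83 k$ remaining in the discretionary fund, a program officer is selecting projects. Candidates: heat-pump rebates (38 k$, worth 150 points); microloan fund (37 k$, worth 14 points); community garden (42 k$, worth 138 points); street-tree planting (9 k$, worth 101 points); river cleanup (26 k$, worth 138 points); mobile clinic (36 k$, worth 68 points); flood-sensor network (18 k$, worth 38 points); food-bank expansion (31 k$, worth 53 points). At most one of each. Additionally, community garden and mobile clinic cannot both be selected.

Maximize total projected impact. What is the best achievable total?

Ranking by ratio (projected impact/k$): street-tree planting 11.22, river cleanup 5.31, heat-pump rebates 3.95.
Taking heat-pump rebates + street-tree planting + river cleanup: 73 k$ used, 389 in projected impact.
No other feasible combination exceeds 389.

389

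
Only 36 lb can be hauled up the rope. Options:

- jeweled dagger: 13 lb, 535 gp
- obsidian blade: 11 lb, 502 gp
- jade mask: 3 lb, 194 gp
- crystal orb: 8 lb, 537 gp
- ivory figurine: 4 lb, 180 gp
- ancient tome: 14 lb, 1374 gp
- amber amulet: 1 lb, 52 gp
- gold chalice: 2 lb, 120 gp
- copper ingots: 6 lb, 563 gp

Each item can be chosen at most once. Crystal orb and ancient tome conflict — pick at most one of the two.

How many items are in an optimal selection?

5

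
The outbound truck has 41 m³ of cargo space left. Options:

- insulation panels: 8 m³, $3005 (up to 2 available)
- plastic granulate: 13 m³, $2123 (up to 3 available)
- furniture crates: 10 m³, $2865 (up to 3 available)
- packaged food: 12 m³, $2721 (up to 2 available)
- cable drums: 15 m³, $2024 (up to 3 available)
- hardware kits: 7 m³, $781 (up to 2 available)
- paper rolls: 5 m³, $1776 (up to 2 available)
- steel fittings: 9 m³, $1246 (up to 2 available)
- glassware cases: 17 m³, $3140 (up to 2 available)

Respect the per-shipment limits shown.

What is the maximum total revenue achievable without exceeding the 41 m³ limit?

13516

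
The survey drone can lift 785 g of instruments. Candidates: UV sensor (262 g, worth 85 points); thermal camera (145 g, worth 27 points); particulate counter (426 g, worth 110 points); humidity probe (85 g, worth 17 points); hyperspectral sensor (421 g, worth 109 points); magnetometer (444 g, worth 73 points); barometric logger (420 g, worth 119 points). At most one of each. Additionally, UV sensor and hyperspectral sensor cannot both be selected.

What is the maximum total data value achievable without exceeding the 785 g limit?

221

Best packing: UV sensor + humidity probe + barometric logger — 767 g, 221 total.
The closest alternative, UV sensor + particulate counter + humidity probe, reaches only 212.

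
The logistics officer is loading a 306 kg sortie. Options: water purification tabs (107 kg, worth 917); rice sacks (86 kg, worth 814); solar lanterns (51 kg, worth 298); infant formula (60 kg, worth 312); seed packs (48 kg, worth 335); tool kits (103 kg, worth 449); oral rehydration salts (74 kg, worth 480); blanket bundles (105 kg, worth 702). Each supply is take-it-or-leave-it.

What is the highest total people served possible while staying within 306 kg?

2433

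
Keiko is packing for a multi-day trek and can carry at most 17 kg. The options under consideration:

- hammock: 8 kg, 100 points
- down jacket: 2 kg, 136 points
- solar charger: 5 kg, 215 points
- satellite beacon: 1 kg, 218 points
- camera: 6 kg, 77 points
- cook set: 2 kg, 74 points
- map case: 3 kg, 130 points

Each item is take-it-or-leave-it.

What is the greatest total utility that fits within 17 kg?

Filling by ratio: down jacket + solar charger + satellite beacon + cook set + map case for 773, with 4 kg left unused.
The 2 kg tied up in cook set is better spent on camera — total rises to 776 (17 kg).

776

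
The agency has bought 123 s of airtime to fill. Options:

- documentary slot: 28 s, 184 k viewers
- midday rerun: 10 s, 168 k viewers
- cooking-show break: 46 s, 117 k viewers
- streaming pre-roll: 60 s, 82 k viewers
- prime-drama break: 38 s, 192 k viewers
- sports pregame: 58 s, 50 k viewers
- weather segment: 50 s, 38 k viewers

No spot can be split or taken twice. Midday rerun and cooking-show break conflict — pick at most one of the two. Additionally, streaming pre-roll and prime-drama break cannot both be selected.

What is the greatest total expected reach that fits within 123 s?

Taking documentary slot + midday rerun + prime-drama break: 76 s used, 544 in expected reach.

544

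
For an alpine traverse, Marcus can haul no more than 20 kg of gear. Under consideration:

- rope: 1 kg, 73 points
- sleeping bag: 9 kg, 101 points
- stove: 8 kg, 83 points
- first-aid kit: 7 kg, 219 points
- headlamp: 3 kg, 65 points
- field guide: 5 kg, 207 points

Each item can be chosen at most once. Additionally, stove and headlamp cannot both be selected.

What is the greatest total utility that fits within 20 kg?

564

Ranking by ratio (utility/kg): rope 73.00, field guide 41.40, first-aid kit 31.29, headlamp 21.67.
Best packing: rope + first-aid kit + headlamp + field guide — 16 kg, 564 total.
Runner-up stove + first-aid kit + field guide tops out at 509.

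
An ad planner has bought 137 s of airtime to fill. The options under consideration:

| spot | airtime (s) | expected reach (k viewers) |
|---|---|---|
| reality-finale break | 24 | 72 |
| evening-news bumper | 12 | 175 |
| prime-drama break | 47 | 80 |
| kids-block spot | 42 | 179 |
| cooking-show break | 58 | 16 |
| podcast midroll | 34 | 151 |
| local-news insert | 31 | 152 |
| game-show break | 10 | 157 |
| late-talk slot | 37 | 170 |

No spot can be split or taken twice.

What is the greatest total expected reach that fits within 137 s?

By expected reach per s: game-show break 15.70, evening-news bumper 14.58, local-news insert 4.90, late-talk slot 4.59 lead.
Filling by ratio: evening-news bumper + podcast midroll + local-news insert + game-show break + late-talk slot for 805, with 13 s left unused.
Replace podcast midroll with kids-block spot: the trade gains 28 net, giving 833 at 132 s.
Every other selection either busts 137 s or fails to beat 833.

833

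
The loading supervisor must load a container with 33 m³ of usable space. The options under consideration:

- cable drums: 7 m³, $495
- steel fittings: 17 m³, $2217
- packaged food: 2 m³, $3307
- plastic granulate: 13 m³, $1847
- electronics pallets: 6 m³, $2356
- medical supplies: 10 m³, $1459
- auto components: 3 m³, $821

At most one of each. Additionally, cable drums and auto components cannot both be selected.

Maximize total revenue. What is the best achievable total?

Packaged food + plastic granulate + electronics pallets + medical supplies uses 31 of the 33 m³ and totals 8969.
The closest alternative, steel fittings + packaged food + electronics pallets + auto components, reaches only 8701.

8969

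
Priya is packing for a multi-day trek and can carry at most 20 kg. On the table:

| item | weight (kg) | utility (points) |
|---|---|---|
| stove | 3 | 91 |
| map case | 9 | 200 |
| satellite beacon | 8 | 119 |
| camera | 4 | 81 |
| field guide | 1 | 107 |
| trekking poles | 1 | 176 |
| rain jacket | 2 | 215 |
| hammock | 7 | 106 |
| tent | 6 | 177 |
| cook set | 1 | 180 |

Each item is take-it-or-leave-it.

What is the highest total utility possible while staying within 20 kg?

By utility per kg: cook set 180.00, trekking poles 176.00, rain jacket 107.50, field guide 107.00 lead.
Taking the top-ratio items first gives stove + camera + field guide + trekking poles + rain jacket + tent + cook set for 1027 (18 kg).
Dropping stove and camera frees 7 kg; slotting in map case (9 kg) lifts the total to 1055 at 20 kg.
No other feasible combination exceeds 1055.

1055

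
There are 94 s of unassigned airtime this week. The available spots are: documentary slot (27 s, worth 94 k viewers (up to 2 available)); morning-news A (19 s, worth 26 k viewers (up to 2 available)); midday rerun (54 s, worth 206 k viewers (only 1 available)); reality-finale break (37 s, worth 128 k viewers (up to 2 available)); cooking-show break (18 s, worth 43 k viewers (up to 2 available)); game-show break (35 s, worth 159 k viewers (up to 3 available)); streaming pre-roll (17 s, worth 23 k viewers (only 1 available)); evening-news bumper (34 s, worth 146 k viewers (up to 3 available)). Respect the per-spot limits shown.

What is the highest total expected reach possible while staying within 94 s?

Ranking by ratio (expected reach/s): game-show break 4.54, evening-news bumper 4.29, midday rerun 3.81, documentary slot 3.48.
Greedy by ratio would take cooking-show break + 2×game-show break: 88 s used, total 361.
Dropping cooking-show break and game-show break frees 53 s; slotting in midday rerun (54 s) lifts the total to 365 at 89 s.
Nothing else within 94 s beats 365.

365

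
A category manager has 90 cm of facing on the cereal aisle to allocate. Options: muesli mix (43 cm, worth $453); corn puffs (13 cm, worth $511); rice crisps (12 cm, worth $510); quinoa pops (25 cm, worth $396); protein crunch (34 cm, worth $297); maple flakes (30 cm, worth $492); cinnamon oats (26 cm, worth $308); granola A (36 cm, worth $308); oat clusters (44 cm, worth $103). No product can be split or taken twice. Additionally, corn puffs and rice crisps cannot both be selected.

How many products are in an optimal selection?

3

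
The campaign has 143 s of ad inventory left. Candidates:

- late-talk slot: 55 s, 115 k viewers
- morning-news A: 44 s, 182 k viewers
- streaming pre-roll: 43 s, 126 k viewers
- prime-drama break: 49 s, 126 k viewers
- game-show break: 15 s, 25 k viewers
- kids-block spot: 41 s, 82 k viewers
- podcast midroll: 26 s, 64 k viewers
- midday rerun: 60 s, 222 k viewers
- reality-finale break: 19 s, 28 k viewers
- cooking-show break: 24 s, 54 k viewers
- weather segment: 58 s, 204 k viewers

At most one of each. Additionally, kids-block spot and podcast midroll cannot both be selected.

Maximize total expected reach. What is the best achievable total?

Ranking by ratio (expected reach/s): morning-news A 4.14, midday rerun 3.70, weather segment 3.52.
Greedy by ratio would take morning-news A + podcast midroll + midday rerun: 130 s used, total 468.
Dropping podcast midroll frees 26 s; slotting in game-show break + cooking-show break (39 s) lifts the total to 483 at 143 s.

483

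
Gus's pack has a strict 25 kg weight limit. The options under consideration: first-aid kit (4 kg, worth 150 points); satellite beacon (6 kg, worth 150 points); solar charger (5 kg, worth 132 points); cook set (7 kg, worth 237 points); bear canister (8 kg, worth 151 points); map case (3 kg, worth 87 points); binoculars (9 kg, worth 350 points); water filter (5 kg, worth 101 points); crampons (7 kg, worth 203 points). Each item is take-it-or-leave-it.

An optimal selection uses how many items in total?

Best achievable utility is 869.
For example first-aid kit + solar charger + cook set + binoculars achieves it, using 25 kg.
All optima have 4 items.

4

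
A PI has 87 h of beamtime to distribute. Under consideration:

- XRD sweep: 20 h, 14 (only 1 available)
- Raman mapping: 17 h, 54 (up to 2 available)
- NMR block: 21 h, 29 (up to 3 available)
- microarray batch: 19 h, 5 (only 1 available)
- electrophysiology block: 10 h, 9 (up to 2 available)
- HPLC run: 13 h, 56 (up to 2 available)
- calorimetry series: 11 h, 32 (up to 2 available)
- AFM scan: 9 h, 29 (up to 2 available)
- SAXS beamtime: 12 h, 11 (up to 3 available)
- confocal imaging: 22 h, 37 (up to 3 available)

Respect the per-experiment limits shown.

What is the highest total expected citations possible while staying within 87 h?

288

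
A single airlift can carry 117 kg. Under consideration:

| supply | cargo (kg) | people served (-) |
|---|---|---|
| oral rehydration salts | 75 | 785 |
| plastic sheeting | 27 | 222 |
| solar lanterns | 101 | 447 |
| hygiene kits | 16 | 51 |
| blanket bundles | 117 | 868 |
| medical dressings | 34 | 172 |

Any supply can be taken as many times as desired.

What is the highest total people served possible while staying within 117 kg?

Taking oral rehydration salts + plastic sheeting: 102 kg used, 1007 in people served.
The spare 15 kg is too small for any remaining supply, and no exchange beats 1007.

1007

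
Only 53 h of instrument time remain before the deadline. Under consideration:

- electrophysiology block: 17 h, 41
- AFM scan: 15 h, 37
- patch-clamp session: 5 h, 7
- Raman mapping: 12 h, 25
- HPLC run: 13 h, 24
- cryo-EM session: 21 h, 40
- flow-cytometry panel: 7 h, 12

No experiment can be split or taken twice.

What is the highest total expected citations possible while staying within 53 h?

118

Ranking by ratio (expected citations/h): AFM scan 2.47, electrophysiology block 2.41, Raman mapping 2.08, cryo-EM session 1.90.
Filling by ratio: electrophysiology block + AFM scan + Raman mapping + flow-cytometry panel for 115, with 2 h left unused.
The 19 h tied up in Raman mapping and flow-cytometry panel is better spent on cryo-EM session — total rises to 118 (53 h).
No other feasible combination exceeds 118.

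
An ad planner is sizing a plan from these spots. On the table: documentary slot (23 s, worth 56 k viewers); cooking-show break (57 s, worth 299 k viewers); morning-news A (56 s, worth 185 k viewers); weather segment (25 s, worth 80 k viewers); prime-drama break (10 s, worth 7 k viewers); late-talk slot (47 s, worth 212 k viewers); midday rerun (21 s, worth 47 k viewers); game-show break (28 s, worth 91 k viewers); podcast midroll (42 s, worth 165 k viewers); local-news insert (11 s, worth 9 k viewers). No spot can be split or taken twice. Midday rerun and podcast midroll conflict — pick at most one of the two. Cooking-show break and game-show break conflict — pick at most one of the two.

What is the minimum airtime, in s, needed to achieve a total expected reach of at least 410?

99

Minimise s subject to total expected reach ≥ 410.
cooking-show break + podcast midroll: 464 expected reach at 99 s.
Below 99 s the best achievable stays under 410.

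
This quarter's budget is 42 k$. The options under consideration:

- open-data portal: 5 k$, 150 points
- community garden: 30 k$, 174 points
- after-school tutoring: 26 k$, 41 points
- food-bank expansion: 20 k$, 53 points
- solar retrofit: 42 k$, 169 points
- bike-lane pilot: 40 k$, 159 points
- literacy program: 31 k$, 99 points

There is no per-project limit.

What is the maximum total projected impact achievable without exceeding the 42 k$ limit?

The ratio ordering already packs tightly: 8×open-data portal, 40 k$, 1200.
That's the maximum — no swap from here does better than 1200.

1200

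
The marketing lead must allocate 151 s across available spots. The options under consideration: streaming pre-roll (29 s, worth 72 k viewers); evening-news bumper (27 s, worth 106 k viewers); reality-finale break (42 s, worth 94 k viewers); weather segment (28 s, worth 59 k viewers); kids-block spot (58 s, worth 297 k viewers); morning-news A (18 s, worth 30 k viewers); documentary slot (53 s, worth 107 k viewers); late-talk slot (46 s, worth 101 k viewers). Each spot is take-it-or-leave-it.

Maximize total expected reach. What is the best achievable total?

534

By expected reach per s: kids-block spot 5.12, evening-news bumper 3.93, streaming pre-roll 2.48, reality-finale break 2.24 lead.
Best packing: streaming pre-roll + evening-news bumper + weather segment + kids-block spot — 142 s, 534 total.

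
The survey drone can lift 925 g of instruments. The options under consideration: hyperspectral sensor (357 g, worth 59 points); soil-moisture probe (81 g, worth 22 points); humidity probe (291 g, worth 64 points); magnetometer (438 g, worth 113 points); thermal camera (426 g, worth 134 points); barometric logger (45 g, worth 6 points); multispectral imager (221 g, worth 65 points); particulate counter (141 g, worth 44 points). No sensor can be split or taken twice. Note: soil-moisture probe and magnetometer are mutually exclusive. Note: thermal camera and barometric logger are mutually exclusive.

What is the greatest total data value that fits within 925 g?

265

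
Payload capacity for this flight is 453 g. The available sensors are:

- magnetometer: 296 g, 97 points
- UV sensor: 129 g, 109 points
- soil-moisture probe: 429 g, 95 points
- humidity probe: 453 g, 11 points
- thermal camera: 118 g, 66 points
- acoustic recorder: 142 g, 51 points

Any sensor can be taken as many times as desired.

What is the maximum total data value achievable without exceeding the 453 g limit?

327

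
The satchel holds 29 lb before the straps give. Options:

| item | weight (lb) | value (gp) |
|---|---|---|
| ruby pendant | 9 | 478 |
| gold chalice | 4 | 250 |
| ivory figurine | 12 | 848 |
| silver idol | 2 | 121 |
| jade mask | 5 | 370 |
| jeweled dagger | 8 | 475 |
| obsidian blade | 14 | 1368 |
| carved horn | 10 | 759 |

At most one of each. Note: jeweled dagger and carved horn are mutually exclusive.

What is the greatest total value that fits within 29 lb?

Density check — obsidian blade 97.71, carved horn 75.90, jade mask 74.00, ivory figurine 70.67 are the best per lb.
The ratio ordering already packs tightly: jade mask + obsidian blade + carved horn, 29 lb, 2497.
That's the maximum — no feasible swap from here does better than 2497.

2497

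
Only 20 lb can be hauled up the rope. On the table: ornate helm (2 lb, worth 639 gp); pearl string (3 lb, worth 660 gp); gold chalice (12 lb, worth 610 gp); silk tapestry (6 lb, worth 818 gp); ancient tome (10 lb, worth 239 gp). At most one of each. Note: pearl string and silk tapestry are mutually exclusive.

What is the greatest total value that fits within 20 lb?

Density check — ornate helm 319.50, pearl string 220.00, silk tapestry 136.33, gold chalice 50.83 are the best per lb.
Taking ornate helm + gold chalice + silk tapestry: 20 lb used, 2067 in value.
The closest alternative, ornate helm + pearl string + gold chalice, reaches only 1909.

2067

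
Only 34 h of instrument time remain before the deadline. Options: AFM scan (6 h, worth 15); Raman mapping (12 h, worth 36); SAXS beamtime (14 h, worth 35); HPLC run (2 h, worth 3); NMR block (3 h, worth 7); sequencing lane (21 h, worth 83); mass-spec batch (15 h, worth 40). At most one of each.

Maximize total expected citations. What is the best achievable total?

119

Taking Raman mapping + sequencing lane: 33 h used, 119 in expected citations.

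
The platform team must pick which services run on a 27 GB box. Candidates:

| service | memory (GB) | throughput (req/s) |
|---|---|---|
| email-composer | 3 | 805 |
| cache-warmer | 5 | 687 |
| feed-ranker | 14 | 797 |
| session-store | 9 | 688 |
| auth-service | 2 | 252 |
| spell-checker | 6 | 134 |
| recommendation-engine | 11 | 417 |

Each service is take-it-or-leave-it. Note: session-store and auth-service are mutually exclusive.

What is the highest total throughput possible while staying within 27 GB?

Email-composer + cache-warmer + feed-ranker + auth-service uses 24 of the 27 GB and totals 2541.

2541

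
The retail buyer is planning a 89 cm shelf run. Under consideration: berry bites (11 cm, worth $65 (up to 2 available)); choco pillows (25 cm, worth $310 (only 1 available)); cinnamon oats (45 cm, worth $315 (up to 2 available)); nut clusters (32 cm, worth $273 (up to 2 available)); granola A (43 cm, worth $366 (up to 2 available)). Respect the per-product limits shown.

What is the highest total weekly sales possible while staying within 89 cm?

Best packing: choco pillows + 2×nut clusters — 89 cm, 856 total.

856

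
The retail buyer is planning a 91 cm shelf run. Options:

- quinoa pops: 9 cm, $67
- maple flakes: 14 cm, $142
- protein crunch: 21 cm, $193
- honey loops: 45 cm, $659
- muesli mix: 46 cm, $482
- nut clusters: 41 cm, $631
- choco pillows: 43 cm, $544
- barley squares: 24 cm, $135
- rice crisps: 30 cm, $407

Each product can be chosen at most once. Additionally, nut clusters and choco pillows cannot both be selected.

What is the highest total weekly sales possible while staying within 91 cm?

1290

Best packing: honey loops + nut clusters — 86 cm, 1290 total.
Nothing else feasible within 91 cm beats 1290.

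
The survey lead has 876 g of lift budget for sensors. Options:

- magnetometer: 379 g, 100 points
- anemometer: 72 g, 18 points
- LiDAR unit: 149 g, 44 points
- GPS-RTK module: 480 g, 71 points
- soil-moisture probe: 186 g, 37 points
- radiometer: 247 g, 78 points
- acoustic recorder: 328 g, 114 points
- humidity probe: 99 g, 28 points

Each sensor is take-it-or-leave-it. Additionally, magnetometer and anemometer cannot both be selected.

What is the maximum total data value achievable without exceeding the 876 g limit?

Best packing: LiDAR unit + radiometer + acoustic recorder + humidity probe — 823 g, 264 total.
The spare 53 g is too small for any remaining sensor, and no feasible exchange beats 264.

264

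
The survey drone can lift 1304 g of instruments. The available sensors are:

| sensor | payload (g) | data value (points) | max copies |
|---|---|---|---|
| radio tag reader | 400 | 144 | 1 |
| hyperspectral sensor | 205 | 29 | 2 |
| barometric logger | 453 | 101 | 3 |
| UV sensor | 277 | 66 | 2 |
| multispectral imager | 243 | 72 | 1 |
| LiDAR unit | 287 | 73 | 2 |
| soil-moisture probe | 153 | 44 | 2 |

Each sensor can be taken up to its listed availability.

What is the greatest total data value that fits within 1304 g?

378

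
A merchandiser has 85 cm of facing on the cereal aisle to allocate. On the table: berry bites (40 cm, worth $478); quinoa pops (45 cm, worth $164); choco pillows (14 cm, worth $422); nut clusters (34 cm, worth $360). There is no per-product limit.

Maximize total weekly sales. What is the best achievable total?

2532

The ratio ordering already packs tightly: 6×choco pillows, 84 cm, 2532.
Every other selection either busts 85 cm or fails to beat 2532.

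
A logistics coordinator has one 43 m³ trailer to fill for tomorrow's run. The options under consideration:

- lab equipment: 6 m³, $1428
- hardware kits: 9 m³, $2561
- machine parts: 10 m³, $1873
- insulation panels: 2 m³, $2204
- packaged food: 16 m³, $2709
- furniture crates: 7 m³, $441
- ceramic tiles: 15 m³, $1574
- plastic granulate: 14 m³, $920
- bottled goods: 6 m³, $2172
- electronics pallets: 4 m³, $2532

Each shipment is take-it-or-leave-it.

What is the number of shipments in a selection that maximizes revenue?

Optimal total is 13606.
For example lab equipment + hardware kits + insulation panels + packaged food + bottled goods + electronics pallets achieves it, using 43 m³.
All optima have 6 shipments.

6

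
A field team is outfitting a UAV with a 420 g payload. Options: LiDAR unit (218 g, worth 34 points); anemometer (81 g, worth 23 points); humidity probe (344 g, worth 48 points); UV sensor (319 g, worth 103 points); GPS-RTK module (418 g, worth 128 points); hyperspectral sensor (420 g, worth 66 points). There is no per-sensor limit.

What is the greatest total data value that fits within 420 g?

128

Density check — UV sensor 0.32, GPS-RTK module 0.31, anemometer 0.28 are the best per g.
A density-first pass picks anemometer + UV sensor — 126 at 400 g.
Replace anemometer and UV sensor with GPS-RTK module: the trade gains 2 net, giving 128 at 418 g.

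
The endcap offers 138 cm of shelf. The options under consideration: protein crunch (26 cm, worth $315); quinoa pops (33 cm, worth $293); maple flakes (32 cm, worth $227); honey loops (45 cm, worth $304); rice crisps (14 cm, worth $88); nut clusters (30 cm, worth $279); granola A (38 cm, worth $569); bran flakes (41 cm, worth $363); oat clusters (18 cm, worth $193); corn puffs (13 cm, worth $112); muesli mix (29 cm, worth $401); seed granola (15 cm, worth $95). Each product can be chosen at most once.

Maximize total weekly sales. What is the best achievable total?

1678

Taking protein crunch + rice crisps + granola A + oat clusters + corn puffs + muesli mix: 138 cm used, 1678 in weekly sales.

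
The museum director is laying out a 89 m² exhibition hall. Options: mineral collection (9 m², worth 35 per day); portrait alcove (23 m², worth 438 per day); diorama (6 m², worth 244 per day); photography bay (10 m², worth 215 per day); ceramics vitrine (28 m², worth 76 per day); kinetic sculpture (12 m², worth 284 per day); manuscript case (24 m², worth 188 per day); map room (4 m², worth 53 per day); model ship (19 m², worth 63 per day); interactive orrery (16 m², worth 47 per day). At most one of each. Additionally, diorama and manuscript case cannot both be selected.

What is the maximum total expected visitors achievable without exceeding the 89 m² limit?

1332

Best packing: mineral collection + portrait alcove + diorama + photography bay + kinetic sculpture + map room + model ship — 83 m², 1332 total.
Nothing else feasible within 89 m² beats 1332.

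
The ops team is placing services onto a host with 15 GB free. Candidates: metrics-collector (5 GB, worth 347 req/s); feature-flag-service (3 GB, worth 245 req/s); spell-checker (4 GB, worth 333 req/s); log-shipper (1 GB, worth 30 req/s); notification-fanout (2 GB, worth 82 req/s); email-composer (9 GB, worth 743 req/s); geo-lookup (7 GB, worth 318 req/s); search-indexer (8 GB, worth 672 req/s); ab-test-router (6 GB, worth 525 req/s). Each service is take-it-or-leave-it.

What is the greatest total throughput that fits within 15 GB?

Taking the top-ratio services first gives log-shipper + search-indexer + ab-test-router for 1227 (15 GB).
The 9 GB tied up in log-shipper and search-indexer is better spent on email-composer — total rises to 1268 (15 GB).
Next best is feature-flag-service + spell-checker + search-indexer at 1250 (15 GB) — short by 18.

1268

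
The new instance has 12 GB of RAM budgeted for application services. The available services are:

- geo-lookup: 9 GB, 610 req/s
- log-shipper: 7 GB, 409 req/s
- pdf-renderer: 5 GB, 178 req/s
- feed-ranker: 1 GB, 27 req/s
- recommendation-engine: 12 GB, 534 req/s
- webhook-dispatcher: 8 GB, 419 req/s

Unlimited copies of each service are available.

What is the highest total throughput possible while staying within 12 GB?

691

Ranking by ratio (throughput/GB): geo-lookup 67.78, log-shipper 58.43, webhook-dispatcher 52.38.
Taking geo-lookup + 3×feed-ranker: 12 GB used, 691 in throughput.
Every other selection either busts 12 GB or fails to beat 691.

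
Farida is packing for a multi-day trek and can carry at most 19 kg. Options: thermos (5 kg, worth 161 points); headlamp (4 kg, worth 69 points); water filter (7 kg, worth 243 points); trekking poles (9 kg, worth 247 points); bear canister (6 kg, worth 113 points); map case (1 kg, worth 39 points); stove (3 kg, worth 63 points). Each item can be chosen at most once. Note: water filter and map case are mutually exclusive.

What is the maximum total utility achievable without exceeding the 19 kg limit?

Taking water filter + trekking poles + stove: 19 kg used, 553 in utility.

553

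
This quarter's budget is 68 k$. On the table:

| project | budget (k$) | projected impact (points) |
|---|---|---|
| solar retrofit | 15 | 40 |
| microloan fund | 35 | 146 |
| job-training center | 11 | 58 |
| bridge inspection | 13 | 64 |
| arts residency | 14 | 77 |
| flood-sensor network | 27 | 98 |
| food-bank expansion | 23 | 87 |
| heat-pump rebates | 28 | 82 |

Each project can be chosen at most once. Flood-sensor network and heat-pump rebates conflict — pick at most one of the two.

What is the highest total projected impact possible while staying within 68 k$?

By projected impact per k$: arts residency 5.50, job-training center 5.27, bridge inspection 4.92, microloan fund 4.17 lead.
The ratio heuristic lands on job-training center + bridge inspection + arts residency + food-bank expansion (286) but leaves 7 k$ idle.
Replace food-bank expansion with flood-sensor network: the trade gains 11 net, giving 297 at 65 k$.
Nothing else feasible within 68 k$ beats 297.

297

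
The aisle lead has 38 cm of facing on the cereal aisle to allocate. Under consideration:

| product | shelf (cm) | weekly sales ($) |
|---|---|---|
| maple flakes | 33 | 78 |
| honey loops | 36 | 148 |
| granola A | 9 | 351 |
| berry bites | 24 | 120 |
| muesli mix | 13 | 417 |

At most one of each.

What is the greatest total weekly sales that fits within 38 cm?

768

By weekly sales per cm: granola A 39.00, muesli mix 32.08, berry bites 5.00, honey loops 4.11 lead.
Best packing: granola A + muesli mix — 22 cm, 768 total.
The closest alternative, berry bites + muesli mix, reaches only 537.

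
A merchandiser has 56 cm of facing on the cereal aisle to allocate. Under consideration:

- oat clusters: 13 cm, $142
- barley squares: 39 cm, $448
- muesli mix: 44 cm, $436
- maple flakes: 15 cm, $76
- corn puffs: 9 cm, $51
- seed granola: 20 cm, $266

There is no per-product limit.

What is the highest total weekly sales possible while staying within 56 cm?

Density check — seed granola 13.30, barley squares 11.49, oat clusters 10.92 are the best per cm.
The ratio ordering already packs tightly: oat clusters + 2×seed granola, 53 cm, 674.

674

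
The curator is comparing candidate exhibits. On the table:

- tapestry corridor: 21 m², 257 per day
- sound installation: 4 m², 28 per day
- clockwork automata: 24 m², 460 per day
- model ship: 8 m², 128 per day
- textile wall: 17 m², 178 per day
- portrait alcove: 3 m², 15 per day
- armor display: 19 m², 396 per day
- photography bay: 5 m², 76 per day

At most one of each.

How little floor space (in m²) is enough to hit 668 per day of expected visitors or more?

40

Look for the lowest-floor combination reaching 668.
clockwork automata + model ship + portrait alcove + photography bay reaches 679 using 40 m².
Below 40 m² the best achievable stays under 668.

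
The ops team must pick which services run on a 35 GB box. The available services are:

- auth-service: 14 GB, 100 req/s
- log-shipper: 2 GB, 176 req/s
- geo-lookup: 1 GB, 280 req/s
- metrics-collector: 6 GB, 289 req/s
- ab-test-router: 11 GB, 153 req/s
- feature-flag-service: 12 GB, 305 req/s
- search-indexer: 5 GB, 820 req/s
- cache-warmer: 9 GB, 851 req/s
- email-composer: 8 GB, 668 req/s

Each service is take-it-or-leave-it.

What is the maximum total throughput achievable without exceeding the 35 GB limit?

The ratio ordering already packs tightly: log-shipper + geo-lookup + metrics-collector + search-indexer + cache-warmer + email-composer, 31 GB, 3084.
Next best is geo-lookup + feature-flag-service + search-indexer + cache-warmer + email-composer at 2924 (35 GB) — short by 160.

3084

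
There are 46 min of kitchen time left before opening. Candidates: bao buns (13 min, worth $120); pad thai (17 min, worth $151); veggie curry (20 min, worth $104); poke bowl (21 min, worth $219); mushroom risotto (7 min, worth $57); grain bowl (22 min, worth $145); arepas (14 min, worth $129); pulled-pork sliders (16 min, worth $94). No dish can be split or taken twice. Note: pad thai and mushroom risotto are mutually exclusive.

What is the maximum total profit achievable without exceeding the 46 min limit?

Taking the top-ratio dishes first gives bao buns + poke bowl + mushroom risotto for 396 (41 min).
Replace bao buns with arepas: the trade gains 9 net, giving 405 at 42 min.
Nothing else feasible within 46 min beats 405.

405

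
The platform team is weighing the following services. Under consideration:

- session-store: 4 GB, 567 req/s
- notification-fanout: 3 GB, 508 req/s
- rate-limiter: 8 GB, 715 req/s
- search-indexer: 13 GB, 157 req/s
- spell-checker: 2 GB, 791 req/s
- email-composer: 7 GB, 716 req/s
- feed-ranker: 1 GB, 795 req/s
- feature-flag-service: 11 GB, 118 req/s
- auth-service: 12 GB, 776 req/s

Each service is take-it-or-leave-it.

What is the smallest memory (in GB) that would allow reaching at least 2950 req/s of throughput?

17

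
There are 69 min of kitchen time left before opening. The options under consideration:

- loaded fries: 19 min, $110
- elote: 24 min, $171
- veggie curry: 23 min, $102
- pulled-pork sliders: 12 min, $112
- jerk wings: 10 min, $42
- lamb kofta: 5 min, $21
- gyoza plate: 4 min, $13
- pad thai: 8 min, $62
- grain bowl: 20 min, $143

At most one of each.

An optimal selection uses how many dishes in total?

Optimal total is 509.
One optimal bundle: elote + pulled-pork sliders + lamb kofta + pad thai + grain bowl (69 min).
Any selection reaching 509 contains exactly 5 dishes.

5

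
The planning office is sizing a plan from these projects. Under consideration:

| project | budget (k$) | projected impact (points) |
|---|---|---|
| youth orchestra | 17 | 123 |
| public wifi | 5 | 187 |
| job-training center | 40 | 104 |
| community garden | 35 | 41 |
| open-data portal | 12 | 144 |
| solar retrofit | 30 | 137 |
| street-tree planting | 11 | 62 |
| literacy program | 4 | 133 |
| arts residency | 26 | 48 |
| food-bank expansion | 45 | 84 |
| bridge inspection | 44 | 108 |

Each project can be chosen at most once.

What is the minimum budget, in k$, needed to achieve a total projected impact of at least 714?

Look for the lowest-budget combination reaching 714.
youth orchestra + public wifi + open-data portal + solar retrofit + literacy program reaches 724 using 68 k$.
Below 68 k$ the best achievable stays under 714.

68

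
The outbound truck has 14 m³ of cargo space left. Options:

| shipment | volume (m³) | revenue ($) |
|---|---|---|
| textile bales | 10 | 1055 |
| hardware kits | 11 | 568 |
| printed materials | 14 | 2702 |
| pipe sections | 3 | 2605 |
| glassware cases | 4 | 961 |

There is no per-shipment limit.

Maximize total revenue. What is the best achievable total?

10420

Density check — pipe sections 868.33, glassware cases 240.25, printed materials 193.00 are the best per m³.
Taking 4×pipe sections: 12 m³ used, 10420 in revenue.
Every other selection either busts 14 m³ or fails to beat 10420.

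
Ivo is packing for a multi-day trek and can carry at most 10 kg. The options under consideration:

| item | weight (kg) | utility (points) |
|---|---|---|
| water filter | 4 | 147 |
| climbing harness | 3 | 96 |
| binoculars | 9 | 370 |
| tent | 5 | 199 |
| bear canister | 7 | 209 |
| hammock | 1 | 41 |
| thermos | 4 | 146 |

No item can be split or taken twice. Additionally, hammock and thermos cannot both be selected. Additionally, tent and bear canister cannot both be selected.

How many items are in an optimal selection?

Optimal total is 411.
For example binoculars + hammock achieves it, using 10 kg.
Every optimal selection uses 2 items.

2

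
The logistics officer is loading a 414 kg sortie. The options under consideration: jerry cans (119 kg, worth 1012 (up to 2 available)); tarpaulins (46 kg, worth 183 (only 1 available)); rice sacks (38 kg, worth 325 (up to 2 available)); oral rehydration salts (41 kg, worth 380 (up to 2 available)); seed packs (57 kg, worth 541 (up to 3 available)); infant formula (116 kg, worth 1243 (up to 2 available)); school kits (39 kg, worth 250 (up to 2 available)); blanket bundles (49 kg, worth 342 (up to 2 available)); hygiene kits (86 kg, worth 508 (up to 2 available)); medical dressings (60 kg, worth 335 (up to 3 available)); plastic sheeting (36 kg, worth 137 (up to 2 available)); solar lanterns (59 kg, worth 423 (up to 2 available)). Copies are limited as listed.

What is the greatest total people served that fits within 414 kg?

A density-first pass picks 3×seed packs + 2×infant formula — 4109 at 403 kg.
The 114 kg tied up in 2×seed packs is better spent on rice sacks + 2×oral rehydration salts — total rises to 4112 (409 kg).
Every other selection either busts 414 kg or exceeds an availability limit or fails to beat 4112.

4112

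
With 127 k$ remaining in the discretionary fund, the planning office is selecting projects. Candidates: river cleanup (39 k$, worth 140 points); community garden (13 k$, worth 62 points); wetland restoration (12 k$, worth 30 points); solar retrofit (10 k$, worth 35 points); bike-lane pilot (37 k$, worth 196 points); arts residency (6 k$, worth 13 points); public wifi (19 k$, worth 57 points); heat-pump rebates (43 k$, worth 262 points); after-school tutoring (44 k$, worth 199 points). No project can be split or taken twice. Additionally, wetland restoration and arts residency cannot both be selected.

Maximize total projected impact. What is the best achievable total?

657

The ratio heuristic lands on community garden + solar retrofit + bike-lane pilot + public wifi + heat-pump rebates (612) but leaves 5 k$ idle.
Dropping community garden and solar retrofit and public wifi frees 42 k$; slotting in after-school tutoring (44 k$) lifts the total to 657 at 124 k$.
An exhaustive check of the 512 subsets confirms 657.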